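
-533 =-533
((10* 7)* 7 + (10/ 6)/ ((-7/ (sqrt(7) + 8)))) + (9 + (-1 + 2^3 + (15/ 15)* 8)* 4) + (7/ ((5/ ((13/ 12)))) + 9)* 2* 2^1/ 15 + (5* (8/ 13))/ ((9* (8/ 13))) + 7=297914/ 525 - 5* sqrt(7)/ 21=566.83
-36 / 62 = -18 / 31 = -0.58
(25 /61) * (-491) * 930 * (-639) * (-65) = -474153176250 /61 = -7773002889.34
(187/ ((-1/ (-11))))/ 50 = 2057/ 50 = 41.14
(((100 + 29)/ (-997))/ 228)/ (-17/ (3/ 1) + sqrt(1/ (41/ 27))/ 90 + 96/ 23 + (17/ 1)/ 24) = 2729640 * sqrt(123)/ 3639913229519 + 2633657550/ 3639913229519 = 0.00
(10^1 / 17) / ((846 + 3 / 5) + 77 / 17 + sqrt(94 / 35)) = 12660550 / 18318735091 - 425 *sqrt(3290) / 18318735091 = 0.00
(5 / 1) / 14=5 / 14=0.36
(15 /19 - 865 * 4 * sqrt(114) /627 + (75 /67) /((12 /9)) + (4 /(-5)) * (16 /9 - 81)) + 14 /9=7.64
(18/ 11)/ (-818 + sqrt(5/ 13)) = -191412/ 95684677 -18 *sqrt(65)/ 95684677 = -0.00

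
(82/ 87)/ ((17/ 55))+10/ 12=11485/ 2958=3.88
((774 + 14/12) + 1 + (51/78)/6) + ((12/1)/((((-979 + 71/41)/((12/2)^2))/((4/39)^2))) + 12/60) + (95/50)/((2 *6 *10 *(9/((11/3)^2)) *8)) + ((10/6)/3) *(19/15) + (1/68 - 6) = 639187840059577/828830620800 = 771.19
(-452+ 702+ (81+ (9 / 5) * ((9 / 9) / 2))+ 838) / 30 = 11699 / 300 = 39.00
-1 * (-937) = 937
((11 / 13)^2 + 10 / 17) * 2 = 7494 / 2873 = 2.61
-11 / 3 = -3.67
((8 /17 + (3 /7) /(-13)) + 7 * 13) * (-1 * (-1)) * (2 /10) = 141454 /7735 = 18.29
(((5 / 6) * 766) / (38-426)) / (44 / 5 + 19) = -9575 / 161796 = -0.06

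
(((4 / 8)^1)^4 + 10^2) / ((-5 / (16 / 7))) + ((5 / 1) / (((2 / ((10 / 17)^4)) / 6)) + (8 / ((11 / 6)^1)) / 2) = -1342980691 / 32155585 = -41.77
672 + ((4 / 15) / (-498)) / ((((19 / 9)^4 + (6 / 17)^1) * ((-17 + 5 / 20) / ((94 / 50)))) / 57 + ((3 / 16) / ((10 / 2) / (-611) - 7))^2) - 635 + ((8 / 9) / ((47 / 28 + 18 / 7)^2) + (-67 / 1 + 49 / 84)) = -561842283795342251444518661 / 19131570300764746822465980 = -29.37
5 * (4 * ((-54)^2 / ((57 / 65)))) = 66505.26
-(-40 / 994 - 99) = 49223 / 497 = 99.04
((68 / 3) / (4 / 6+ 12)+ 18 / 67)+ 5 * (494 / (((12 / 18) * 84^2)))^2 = 14881910765 / 7042113792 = 2.11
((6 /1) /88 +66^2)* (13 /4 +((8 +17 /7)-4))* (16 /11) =7420251 /121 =61324.39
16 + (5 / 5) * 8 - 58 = -34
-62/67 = -0.93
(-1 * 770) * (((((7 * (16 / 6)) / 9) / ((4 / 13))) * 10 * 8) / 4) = -103807.41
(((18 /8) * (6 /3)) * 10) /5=9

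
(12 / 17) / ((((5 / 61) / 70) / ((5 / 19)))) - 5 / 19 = 158.37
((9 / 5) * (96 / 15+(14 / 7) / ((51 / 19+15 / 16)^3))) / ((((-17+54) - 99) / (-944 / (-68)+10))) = -8726809685216 / 1953754860075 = -4.47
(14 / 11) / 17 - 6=-1108 / 187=-5.93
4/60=1/15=0.07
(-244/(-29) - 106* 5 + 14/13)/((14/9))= -883044/2639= -334.61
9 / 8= 1.12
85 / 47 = 1.81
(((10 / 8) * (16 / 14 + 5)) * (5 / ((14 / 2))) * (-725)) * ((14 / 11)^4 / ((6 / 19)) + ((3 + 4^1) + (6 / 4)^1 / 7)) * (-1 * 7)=7439563810625 / 17217816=432085.22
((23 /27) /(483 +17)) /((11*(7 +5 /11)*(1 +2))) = 23 /3321000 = 0.00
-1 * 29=-29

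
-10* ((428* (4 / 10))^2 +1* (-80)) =-1461472 / 5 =-292294.40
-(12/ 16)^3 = -27/ 64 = -0.42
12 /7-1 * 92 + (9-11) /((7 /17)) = -666 /7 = -95.14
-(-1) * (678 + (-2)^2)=682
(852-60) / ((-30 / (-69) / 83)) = 755964 / 5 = 151192.80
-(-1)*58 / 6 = 29 / 3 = 9.67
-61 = -61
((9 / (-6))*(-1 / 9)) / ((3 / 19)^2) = 361 / 54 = 6.69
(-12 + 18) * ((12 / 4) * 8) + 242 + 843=1229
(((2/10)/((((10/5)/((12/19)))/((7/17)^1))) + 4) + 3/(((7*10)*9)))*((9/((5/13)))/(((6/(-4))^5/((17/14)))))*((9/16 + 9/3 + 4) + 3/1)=-600675179/3770550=-159.31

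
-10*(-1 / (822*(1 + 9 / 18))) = 10 / 1233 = 0.01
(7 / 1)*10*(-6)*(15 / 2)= -3150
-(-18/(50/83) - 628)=16447/25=657.88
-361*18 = -6498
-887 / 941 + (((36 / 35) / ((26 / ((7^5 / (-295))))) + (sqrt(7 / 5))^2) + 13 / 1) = 202152557 / 18043675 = 11.20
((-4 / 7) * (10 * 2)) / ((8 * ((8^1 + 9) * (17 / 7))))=-10 / 289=-0.03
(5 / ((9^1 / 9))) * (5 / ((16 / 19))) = 475 / 16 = 29.69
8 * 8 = 64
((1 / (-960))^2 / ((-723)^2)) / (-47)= -1 / 22642111180800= -0.00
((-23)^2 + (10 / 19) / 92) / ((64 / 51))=23579901 / 55936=421.55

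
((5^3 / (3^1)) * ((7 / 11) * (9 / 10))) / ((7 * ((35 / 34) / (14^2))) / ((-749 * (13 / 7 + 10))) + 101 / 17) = 317051700 / 78934273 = 4.02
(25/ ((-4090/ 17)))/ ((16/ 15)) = -1275/ 13088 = -0.10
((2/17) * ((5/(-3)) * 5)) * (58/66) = -1450/1683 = -0.86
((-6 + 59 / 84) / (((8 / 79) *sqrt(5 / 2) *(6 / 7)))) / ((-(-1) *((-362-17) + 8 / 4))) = 7031 *sqrt(10) / 217152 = 0.10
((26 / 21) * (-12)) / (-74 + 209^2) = -104 / 305249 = -0.00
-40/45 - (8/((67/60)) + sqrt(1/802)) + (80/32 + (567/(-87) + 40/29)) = -373907/34974 - sqrt(802)/802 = -10.73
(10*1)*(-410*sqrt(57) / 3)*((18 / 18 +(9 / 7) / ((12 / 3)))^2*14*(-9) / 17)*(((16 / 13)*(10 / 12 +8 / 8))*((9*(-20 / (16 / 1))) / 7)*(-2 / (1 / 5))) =6945963750*sqrt(57) / 10829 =4842633.33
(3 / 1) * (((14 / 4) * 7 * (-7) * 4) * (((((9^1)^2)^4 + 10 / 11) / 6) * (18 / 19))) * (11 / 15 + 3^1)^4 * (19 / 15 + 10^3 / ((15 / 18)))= -57562504150811281793024 / 17634375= -3264221394339821.05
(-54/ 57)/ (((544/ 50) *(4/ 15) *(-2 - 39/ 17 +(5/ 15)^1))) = 10125/ 122816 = 0.08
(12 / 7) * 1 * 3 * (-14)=-72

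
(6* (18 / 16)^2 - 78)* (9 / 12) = -52.80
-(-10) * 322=3220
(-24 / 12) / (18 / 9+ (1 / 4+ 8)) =-8 / 41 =-0.20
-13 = -13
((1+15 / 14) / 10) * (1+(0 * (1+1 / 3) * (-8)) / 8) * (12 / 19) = 87 / 665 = 0.13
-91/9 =-10.11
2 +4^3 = 66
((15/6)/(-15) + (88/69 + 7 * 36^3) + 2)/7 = 15023375/322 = 46656.44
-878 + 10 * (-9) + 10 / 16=-967.38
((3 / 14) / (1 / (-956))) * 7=-1434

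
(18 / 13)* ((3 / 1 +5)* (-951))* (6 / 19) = -821664 / 247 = -3326.57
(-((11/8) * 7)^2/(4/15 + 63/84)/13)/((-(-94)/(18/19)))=-800415/11330384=-0.07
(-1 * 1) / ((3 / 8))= -2.67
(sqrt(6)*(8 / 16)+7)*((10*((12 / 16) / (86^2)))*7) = 105*sqrt(6) / 29584+735 / 14792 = 0.06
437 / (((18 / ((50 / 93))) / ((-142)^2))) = 220291700 / 837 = 263192.00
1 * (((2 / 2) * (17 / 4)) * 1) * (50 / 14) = 425 / 28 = 15.18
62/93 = 2/3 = 0.67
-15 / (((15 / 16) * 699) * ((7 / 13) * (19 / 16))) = -3328 / 92967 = -0.04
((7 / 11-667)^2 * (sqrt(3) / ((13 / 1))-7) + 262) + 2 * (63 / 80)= -15042816297 / 4840 + 53728900 * sqrt(3) / 1573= -3048858.30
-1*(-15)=15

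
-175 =-175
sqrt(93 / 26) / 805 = sqrt(2418) / 20930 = 0.00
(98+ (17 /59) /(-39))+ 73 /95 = 21588668 /218595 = 98.76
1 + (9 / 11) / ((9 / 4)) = 15 / 11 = 1.36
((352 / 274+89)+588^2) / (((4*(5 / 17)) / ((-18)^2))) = 65241291969 / 685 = 95242762.00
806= 806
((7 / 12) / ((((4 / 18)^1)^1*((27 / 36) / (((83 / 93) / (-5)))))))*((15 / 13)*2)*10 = -5810 / 403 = -14.42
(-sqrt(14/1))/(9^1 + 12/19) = -19 * sqrt(14)/183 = -0.39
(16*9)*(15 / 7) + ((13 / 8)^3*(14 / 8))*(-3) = 4100721 / 14336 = 286.04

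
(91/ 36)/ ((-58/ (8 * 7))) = -637/ 261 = -2.44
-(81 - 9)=-72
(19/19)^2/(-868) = -1/868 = -0.00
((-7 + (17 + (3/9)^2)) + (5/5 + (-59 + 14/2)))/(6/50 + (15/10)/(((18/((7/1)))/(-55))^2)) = -220800/3706273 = -0.06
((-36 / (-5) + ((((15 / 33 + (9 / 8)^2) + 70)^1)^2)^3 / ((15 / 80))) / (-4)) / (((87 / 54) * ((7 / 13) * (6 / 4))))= -1076954089829719779314806393289 / 7722928506237091840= -139448926525.73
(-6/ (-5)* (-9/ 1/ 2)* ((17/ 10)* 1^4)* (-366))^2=7055496009/ 625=11288793.61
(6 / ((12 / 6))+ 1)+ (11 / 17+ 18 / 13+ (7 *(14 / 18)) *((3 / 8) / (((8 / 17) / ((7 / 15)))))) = 5127691 / 636480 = 8.06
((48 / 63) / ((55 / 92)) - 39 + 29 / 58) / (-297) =85991 / 686070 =0.13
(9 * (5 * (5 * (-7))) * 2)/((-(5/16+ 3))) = 50400/53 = 950.94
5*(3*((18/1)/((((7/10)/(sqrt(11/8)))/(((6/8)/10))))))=405*sqrt(22)/56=33.92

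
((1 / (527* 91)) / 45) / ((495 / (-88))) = -0.00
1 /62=0.02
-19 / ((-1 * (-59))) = -19 / 59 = -0.32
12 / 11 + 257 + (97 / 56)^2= 9006603 / 34496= 261.09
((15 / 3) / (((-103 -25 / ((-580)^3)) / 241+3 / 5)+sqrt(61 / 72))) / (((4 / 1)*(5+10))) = -457993782173611440 / 26026352065669583351+221106773164806400*sqrt(122) / 26026352065669583351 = 0.08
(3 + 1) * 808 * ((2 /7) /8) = 808 /7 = 115.43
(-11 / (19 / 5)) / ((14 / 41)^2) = -92455 / 3724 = -24.83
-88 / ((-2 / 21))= 924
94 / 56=47 / 28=1.68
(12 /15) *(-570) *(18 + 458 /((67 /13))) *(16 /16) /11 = -3264960 /737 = -4430.07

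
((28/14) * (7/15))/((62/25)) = 35/93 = 0.38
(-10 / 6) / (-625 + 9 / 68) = 340 / 127473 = 0.00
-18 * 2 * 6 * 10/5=-432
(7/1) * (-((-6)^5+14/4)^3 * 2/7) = 3756403003625/4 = 939100750906.25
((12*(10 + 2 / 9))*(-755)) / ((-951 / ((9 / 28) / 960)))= 3473 / 106512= 0.03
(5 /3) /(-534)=-5 /1602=-0.00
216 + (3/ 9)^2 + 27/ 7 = 219.97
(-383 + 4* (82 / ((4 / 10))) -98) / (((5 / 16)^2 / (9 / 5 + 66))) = 29419776 / 125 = 235358.21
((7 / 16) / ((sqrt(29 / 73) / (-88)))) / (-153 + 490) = -77 * sqrt(2117) / 19546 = -0.18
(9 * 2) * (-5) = -90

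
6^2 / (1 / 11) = 396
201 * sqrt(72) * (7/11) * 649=498078 * sqrt(2)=704388.66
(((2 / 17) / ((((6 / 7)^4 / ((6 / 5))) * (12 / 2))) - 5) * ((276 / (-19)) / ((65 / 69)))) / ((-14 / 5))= -144416471 / 5290740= -27.30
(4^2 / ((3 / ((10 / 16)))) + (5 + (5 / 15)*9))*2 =68 / 3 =22.67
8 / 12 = 2 / 3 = 0.67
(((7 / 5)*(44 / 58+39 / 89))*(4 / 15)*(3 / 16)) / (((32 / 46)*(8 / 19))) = 9449251 / 33036800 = 0.29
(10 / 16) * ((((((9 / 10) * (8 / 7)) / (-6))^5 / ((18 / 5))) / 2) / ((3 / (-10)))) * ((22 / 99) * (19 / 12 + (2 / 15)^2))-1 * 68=-6428676059 / 94539375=-68.00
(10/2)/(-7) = -5/7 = -0.71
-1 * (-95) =95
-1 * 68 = -68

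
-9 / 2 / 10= -9 / 20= -0.45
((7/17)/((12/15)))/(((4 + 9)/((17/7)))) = 5/52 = 0.10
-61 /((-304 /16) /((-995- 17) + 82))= -56730 /19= -2985.79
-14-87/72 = -365/24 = -15.21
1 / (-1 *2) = -1 / 2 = -0.50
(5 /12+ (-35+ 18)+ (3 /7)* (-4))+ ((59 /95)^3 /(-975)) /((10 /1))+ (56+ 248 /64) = 9731736358763 /234063375000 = 41.58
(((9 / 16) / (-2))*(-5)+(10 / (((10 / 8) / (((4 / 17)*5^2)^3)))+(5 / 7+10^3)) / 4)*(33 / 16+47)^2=446684319065875 / 281731072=1585498.95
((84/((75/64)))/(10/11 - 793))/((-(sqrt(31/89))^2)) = 1754368/6752575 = 0.26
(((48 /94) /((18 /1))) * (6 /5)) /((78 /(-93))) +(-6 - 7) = -39839 /3055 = -13.04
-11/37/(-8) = 11/296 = 0.04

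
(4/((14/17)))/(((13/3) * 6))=17/91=0.19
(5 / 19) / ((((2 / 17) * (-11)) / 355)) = -30175 / 418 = -72.19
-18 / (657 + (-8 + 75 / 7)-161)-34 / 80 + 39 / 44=0.43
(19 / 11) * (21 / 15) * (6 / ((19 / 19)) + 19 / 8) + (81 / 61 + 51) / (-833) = 64484309 / 3193960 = 20.19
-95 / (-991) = 95 / 991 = 0.10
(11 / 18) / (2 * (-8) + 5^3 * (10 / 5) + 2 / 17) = 187 / 71640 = 0.00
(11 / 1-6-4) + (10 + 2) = 13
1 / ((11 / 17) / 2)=34 / 11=3.09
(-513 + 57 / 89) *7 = -319200 / 89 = -3586.52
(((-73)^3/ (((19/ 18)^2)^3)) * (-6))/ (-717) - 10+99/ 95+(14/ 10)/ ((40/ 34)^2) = -53104031352710543/ 22487931118000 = -2361.45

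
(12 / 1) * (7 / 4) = 21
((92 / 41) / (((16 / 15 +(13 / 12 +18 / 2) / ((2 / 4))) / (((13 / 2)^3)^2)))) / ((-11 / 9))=-1152864765 / 176792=-6521.02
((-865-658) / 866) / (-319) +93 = 25693145 / 276254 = 93.01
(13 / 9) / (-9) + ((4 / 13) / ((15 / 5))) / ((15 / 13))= -29 / 405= -0.07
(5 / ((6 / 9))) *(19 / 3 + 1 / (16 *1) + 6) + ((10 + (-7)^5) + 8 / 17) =-9086737 / 544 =-16703.56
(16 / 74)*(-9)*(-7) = 504 / 37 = 13.62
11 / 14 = 0.79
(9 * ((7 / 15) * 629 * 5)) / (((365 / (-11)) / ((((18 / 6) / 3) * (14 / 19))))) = -2034186 / 6935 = -293.32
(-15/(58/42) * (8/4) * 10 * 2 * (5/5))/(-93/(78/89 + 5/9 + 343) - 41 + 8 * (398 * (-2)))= 3476214000/51279351587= 0.07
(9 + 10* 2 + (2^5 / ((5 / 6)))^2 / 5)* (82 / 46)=1660049 / 2875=577.41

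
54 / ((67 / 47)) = 2538 / 67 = 37.88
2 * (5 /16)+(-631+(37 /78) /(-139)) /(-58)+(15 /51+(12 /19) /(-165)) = 11.79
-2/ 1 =-2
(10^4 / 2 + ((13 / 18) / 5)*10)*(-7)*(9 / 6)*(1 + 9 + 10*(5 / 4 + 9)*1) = -23631825 / 4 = -5907956.25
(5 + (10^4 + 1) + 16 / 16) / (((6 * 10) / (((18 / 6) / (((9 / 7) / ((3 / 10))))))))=70049 / 600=116.75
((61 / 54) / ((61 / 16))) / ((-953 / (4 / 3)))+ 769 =59361385 / 77193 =769.00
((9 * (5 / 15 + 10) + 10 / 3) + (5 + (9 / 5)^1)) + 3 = 1592 / 15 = 106.13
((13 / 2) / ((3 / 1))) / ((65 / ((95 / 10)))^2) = 361 / 7800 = 0.05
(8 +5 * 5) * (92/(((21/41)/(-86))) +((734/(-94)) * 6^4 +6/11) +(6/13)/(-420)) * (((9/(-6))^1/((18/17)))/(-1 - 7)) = -613442398507/4105920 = -149404.37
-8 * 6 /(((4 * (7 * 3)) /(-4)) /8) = 128 /7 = 18.29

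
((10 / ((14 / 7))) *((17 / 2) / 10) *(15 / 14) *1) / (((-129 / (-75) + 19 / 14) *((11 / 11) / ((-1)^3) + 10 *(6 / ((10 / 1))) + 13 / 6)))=6375 / 30874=0.21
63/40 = 1.58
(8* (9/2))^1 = 36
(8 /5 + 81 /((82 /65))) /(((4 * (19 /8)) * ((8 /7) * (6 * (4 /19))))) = 188867 /39360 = 4.80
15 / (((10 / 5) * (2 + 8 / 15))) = 225 / 76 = 2.96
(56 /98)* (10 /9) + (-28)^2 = 49432 /63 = 784.63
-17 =-17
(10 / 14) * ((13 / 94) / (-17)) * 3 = -195 / 11186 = -0.02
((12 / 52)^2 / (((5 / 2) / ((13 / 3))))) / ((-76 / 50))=-15 / 247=-0.06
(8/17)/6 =4/51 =0.08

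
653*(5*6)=19590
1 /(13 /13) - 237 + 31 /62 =-471 /2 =-235.50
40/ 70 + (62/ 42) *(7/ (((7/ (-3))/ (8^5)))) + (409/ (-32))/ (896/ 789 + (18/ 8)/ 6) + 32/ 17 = -658656855579/ 4538660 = -145121.44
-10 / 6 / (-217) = 5 / 651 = 0.01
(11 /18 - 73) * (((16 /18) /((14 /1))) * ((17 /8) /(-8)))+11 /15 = 177283 /90720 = 1.95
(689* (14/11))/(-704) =-4823/3872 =-1.25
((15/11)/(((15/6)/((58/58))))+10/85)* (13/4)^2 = 5239/748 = 7.00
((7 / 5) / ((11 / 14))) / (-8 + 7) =-98 / 55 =-1.78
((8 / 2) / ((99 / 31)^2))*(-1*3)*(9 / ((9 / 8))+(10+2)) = -76880 / 3267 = -23.53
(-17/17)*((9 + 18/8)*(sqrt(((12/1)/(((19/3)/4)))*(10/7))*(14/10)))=-27*sqrt(1330)/19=-51.82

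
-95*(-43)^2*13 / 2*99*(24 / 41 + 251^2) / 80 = -89016509096.65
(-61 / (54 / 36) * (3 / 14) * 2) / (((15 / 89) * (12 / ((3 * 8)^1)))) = -21716 / 105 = -206.82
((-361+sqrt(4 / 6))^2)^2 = (1083 - sqrt(6))^4 / 81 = 16830432335.50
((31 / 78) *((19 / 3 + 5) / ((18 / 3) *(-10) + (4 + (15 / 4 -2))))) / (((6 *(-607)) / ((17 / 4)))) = 289 / 2982798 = 0.00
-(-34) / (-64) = -17 / 32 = -0.53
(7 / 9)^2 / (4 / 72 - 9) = -14 / 207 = -0.07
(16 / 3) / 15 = 16 / 45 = 0.36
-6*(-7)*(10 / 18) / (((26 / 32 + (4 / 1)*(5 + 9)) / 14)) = 15680 / 2727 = 5.75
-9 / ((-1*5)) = 9 / 5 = 1.80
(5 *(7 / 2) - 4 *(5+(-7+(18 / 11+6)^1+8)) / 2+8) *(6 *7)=-819 / 11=-74.45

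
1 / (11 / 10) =10 / 11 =0.91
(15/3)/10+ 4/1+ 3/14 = 33/7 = 4.71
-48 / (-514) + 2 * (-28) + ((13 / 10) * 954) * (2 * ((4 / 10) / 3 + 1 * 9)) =145194806 / 6425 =22598.41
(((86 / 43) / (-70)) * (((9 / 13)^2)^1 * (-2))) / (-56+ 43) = -162 / 76895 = -0.00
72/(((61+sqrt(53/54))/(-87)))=-20633616/200881+18792 * sqrt(318)/200881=-101.05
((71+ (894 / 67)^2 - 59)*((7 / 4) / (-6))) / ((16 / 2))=-124411 / 17956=-6.93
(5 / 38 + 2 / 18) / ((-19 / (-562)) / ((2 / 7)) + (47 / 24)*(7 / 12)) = 373168 / 1938475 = 0.19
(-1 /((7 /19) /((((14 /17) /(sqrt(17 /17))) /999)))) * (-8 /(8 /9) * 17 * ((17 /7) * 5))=3230 /777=4.16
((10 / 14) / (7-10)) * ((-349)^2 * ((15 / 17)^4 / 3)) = -3425653125 / 584647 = -5859.35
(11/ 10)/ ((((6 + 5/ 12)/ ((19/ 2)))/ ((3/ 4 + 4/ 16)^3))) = 57/ 35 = 1.63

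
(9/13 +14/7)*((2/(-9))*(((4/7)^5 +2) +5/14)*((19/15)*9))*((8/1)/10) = -6177356/468195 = -13.19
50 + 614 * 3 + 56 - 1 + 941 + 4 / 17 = 49100 / 17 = 2888.24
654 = 654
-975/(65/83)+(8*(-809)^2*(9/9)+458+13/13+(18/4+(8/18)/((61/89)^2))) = 350634347405/66978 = 5235067.45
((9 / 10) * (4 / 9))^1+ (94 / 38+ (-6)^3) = -20247 / 95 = -213.13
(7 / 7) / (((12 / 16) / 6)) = 8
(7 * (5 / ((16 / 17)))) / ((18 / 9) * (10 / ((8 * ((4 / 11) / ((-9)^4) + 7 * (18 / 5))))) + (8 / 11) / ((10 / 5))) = 29758694735 / 370382212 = 80.35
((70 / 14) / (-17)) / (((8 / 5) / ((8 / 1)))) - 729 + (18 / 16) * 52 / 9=-24615 / 34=-723.97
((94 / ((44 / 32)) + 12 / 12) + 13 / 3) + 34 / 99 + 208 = 27922 / 99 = 282.04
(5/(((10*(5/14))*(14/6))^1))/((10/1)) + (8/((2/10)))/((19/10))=20057/950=21.11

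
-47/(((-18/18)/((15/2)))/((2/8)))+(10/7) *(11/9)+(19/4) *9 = 66841/504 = 132.62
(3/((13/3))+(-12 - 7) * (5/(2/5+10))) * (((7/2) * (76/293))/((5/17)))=-992579/38090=-26.06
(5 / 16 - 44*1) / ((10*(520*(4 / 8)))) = -699 / 41600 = -0.02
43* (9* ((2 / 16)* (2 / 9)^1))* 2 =43 / 2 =21.50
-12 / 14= -6 / 7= -0.86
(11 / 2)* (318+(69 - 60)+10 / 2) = 1826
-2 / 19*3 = -6 / 19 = -0.32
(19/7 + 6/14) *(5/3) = 110/21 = 5.24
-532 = -532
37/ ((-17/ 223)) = -8251/ 17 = -485.35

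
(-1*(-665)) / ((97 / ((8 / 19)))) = 280 / 97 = 2.89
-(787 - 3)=-784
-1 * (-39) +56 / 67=2669 / 67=39.84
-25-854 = -879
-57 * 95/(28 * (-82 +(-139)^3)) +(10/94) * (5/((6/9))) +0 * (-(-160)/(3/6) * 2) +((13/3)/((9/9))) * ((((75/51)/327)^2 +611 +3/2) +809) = 2018614439769445364347/327663565642266588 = 6160.63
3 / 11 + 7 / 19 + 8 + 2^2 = 2642 / 209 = 12.64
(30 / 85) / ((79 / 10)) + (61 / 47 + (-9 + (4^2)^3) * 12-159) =3085754828 / 63121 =48886.34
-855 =-855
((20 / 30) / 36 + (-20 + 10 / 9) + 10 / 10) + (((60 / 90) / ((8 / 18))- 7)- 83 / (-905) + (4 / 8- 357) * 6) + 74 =-51027089 / 24435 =-2088.28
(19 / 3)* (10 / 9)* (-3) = -190 / 9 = -21.11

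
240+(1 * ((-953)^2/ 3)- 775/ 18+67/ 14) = 19085098/ 63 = 302938.06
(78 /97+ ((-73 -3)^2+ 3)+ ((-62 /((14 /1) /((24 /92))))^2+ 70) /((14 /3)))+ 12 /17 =1734137537018 /299206103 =5795.80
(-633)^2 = 400689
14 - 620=-606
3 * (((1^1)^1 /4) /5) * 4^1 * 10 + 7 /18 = 115 /18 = 6.39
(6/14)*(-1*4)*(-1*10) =120/7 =17.14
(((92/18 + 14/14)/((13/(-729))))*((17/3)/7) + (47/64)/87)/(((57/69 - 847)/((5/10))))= 3232877309/19722323712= 0.16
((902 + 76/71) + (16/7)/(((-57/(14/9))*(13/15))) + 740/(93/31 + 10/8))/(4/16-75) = -11560303592/802265139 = -14.41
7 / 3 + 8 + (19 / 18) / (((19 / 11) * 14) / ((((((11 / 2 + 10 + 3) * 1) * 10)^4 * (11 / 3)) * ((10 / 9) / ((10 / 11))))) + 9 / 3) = 899582053777727 / 84189654950526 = 10.69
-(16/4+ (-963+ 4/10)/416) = -3507/2080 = -1.69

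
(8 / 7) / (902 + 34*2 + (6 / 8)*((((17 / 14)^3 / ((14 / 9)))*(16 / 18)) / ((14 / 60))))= 76832 / 65432245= 0.00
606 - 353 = 253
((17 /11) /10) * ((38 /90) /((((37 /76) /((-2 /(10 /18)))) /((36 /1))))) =-883728 /50875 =-17.37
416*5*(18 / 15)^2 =14976 / 5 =2995.20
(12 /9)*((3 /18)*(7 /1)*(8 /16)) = 7 /9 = 0.78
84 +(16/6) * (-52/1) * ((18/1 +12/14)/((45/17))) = -284708/315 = -903.83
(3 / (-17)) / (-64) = 3 / 1088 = 0.00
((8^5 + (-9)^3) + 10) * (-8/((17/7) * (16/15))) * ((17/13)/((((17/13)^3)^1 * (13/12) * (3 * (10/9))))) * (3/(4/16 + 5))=-44996796/4913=-9158.72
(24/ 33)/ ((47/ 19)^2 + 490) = 2888/ 1970089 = 0.00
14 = 14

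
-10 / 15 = -2 / 3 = -0.67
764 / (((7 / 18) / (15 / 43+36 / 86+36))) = 21741912 / 301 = 72232.27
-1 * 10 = -10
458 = 458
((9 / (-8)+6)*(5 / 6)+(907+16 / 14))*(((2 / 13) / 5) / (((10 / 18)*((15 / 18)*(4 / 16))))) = 212193 / 875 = 242.51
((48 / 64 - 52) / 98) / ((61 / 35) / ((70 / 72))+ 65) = -5125 / 654568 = -0.01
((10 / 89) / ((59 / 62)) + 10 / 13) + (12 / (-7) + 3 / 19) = -6074631 / 9078979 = -0.67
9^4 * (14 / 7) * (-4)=-52488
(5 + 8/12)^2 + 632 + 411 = 9676/9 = 1075.11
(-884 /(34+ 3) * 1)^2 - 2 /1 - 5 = 771873 /1369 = 563.82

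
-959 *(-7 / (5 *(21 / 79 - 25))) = -530327 / 9770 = -54.28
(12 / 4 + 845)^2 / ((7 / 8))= 5752832 / 7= 821833.14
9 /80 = 0.11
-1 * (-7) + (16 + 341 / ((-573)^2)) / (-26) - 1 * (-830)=7139842093 / 8536554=836.38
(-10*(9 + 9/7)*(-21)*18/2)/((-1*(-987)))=6480/329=19.70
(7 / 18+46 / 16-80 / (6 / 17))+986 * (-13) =-938981 / 72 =-13041.40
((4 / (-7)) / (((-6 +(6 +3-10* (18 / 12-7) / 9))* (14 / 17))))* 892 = -136476 / 2009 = -67.93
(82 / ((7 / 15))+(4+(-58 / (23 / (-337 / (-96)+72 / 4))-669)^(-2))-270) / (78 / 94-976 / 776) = 1836936221923860040 / 8706883350091297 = 210.98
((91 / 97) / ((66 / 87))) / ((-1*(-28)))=377 / 8536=0.04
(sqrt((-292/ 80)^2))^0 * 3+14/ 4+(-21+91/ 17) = -311/ 34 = -9.15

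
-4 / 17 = -0.24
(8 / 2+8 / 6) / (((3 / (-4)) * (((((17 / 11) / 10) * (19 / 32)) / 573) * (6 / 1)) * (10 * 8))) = -92.51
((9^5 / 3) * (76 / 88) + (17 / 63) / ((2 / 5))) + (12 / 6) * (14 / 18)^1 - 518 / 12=23503813 / 1386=16958.02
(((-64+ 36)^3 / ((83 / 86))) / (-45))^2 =3564060688384 / 13950225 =255484.10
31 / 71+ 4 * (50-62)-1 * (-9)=-2738 / 71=-38.56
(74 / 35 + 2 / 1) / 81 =16 / 315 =0.05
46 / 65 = 0.71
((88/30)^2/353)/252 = 484/5003775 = 0.00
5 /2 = 2.50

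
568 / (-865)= -568 / 865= -0.66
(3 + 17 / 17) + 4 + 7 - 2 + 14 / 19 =261 / 19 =13.74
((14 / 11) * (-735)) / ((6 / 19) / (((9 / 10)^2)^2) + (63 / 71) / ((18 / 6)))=-30358206270 / 25218743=-1203.80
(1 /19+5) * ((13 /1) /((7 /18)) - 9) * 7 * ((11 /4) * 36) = 85536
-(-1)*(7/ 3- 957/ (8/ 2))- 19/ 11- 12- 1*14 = -34933/ 132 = -264.64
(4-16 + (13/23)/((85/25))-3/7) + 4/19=-626730/52003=-12.05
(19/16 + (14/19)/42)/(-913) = -1099/832656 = -0.00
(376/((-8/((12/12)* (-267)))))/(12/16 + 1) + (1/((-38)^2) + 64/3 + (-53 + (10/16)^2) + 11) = 3469347877/485184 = 7150.58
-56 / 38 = -1.47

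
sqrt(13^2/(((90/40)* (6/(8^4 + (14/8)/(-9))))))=13* sqrt(884694)/54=226.44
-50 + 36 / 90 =-49.60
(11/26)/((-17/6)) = -33/221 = -0.15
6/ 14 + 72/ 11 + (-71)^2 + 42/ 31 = 5049.33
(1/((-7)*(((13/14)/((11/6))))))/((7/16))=-176/273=-0.64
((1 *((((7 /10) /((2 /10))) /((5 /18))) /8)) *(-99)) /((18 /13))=-9009 /80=-112.61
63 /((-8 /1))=-63 /8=-7.88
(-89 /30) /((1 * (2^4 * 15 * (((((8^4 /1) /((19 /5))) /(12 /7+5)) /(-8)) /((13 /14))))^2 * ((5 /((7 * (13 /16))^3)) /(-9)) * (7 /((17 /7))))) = 447979981345741 /35356170780672000000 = 0.00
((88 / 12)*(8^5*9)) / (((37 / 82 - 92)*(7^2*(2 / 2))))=-177340416 / 367843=-482.11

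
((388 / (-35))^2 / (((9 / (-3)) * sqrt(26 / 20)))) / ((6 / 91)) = -75272 * sqrt(130) / 1575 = -544.91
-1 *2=-2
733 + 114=847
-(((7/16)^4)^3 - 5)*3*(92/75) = 32369303972119817/1759218604441600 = 18.40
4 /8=1 /2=0.50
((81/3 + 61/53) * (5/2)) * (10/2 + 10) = 1055.66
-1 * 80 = -80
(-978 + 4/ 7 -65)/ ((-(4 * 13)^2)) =7297/ 18928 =0.39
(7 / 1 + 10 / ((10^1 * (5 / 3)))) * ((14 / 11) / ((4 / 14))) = 1862 / 55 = 33.85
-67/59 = -1.14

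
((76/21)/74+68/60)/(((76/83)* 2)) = 127073/196840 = 0.65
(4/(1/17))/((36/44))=748/9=83.11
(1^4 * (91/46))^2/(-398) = -8281/842168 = -0.01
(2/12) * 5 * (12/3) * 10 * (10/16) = 125/6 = 20.83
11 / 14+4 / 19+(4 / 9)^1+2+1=10631 / 2394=4.44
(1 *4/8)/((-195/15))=-1/26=-0.04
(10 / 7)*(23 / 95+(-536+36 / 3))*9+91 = -883523 / 133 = -6643.03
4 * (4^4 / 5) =1024 / 5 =204.80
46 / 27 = 1.70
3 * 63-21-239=-71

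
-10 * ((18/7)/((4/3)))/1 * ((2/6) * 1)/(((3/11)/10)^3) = -6655000/21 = -316904.76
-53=-53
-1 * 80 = -80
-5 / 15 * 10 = -10 / 3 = -3.33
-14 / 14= -1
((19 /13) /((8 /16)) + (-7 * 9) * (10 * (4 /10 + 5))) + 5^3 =-3274.08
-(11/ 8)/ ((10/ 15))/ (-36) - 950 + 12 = -180085/ 192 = -937.94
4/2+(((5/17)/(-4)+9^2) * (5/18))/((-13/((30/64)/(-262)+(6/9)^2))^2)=2386210397847947/1177756963209216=2.03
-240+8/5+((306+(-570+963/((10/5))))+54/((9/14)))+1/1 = 641/10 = 64.10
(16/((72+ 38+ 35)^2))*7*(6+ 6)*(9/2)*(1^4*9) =54432/21025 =2.59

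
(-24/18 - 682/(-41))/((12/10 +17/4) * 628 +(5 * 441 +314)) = 4705/1827042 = 0.00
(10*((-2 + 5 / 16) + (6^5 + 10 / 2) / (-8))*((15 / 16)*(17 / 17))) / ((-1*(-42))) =-55675 / 256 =-217.48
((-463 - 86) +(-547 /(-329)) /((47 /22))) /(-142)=8477153 /2195746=3.86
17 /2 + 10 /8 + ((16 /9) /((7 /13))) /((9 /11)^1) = 31265 /2268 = 13.79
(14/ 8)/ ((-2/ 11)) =-77/ 8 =-9.62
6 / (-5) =-6 / 5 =-1.20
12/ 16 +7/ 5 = 43/ 20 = 2.15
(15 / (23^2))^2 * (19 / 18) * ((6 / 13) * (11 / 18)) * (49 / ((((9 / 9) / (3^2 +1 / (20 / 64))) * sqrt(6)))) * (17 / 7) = 7585655 * sqrt(6) / 130965588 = 0.14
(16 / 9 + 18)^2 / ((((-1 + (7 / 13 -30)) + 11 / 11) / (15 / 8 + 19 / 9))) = -29553251 / 558414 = -52.92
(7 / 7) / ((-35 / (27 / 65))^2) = 729 / 5175625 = 0.00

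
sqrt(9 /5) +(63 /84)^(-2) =3* sqrt(5) /5 +16 /9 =3.12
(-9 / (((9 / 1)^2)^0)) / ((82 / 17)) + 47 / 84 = -4499 / 3444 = -1.31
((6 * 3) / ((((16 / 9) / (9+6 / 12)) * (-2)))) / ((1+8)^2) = -19 / 32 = -0.59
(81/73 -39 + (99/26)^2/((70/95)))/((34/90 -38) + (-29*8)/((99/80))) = 2076267105/25659676952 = 0.08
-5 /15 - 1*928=-2785 /3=-928.33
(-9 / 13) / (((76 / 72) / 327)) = -52974 / 247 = -214.47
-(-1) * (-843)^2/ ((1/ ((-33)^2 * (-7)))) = -5417277327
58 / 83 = 0.70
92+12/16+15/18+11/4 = 289/3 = 96.33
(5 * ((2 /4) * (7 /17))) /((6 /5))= 0.86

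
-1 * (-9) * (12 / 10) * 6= 324 / 5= 64.80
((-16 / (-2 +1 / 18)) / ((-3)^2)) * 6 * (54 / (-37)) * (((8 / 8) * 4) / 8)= -5184 / 1295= -4.00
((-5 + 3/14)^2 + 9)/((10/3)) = 18759/1960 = 9.57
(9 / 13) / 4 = 9 / 52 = 0.17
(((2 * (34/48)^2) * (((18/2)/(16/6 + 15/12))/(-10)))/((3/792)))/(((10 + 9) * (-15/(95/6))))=3.38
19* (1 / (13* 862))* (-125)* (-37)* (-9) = -70.58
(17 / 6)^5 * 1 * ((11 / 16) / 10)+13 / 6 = 14.72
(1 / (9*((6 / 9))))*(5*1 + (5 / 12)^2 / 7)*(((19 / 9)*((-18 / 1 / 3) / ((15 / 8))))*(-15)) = 84.86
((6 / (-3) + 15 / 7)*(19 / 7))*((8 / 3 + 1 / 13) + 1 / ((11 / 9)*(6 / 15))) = 11153 / 6006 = 1.86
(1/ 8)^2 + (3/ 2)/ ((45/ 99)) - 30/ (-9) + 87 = 89903/ 960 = 93.65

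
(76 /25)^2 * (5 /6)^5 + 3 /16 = 15169 /3888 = 3.90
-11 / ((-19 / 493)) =285.42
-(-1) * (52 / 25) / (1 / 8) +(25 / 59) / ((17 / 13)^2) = 7198841 / 426275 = 16.89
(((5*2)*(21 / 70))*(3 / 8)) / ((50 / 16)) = 9 / 25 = 0.36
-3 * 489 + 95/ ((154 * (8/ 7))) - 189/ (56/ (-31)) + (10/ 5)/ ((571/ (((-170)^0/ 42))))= -2874038677/ 2110416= -1361.84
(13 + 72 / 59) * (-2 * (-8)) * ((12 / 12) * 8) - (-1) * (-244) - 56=89692 / 59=1520.20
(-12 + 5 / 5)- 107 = -118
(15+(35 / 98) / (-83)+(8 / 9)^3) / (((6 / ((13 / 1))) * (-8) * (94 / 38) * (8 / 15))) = -16422744715 / 5096141568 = -3.22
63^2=3969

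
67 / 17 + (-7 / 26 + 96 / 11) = 60285 / 4862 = 12.40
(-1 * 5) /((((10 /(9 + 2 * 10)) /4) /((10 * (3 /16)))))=-435 /4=-108.75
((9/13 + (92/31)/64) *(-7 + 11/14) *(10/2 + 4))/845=-3729429/76279840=-0.05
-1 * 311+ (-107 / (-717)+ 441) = 93317 / 717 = 130.15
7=7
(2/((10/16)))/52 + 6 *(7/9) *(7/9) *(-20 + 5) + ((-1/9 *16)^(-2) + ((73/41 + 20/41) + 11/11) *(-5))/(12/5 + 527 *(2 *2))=-54.39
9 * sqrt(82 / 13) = 9 * sqrt(1066) / 13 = 22.60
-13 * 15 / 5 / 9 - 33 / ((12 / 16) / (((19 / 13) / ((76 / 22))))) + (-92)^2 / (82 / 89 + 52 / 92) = 672983027 / 118677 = 5670.71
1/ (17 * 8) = 1/ 136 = 0.01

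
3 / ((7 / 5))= 15 / 7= 2.14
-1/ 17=-0.06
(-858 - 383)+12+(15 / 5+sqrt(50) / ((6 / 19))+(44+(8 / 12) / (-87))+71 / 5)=-1523989 / 1305+95 * sqrt(2) / 6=-1145.42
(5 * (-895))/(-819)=4475/819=5.46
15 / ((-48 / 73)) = -365 / 16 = -22.81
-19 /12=-1.58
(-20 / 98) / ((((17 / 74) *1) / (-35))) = 3700 / 119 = 31.09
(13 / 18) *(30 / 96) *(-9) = -65 / 32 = -2.03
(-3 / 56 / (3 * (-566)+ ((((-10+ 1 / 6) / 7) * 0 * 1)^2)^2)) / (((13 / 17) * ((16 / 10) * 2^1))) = 0.00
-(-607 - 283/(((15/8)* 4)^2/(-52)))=345.38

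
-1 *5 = -5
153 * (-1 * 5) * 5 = -3825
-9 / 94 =-0.10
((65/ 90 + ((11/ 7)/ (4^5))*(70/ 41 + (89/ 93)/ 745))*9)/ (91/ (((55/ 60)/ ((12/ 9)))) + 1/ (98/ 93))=3409398346739/ 69672564400640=0.05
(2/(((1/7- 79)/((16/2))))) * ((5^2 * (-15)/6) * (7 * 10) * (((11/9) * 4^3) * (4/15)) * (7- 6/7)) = 211904000/1863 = 113743.42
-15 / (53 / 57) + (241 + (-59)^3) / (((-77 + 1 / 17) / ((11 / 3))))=9310861 / 954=9759.81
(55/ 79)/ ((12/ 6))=55/ 158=0.35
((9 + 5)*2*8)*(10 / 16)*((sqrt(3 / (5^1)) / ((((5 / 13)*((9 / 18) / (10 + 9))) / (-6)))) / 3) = -27664*sqrt(15) / 5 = -21428.44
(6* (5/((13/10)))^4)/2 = 18750000/28561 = 656.49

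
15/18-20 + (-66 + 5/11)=-5591/66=-84.71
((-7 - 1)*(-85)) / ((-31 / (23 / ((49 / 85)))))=-1329400 / 1519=-875.18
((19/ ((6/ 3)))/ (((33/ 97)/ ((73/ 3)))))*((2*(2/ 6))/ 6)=134539/ 1782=75.50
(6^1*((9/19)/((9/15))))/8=45/76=0.59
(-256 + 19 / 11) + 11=-2676 / 11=-243.27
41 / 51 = 0.80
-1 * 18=-18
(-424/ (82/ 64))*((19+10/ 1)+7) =-488448/ 41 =-11913.37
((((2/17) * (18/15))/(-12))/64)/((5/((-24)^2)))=-9/425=-0.02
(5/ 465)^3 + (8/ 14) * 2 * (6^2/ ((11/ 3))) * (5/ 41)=3474825397/ 2539355049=1.37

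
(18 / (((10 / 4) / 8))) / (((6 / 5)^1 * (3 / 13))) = 208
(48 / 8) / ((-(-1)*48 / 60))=15 / 2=7.50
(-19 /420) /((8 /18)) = -57 /560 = -0.10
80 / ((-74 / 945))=-37800 / 37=-1021.62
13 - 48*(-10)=493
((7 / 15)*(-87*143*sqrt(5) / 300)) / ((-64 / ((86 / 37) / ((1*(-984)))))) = -1248247*sqrt(5) / 1747584000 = -0.00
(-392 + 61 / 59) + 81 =-18288 / 59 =-309.97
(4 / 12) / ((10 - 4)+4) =1 / 30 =0.03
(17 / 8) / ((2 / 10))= 85 / 8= 10.62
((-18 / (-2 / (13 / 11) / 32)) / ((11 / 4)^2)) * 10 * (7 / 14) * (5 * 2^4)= 23961600 / 1331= 18002.70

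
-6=-6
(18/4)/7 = 9/14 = 0.64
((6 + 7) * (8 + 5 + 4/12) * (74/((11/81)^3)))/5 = 1363323312/1331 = 1024284.98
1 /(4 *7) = 1 /28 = 0.04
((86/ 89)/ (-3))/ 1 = -86/ 267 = -0.32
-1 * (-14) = 14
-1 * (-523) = 523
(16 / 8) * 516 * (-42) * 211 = -9145584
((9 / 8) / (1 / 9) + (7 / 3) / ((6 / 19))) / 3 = 1261 / 216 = 5.84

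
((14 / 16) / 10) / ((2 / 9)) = 63 / 160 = 0.39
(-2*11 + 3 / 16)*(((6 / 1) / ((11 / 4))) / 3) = -349 / 22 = -15.86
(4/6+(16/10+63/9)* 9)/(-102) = -0.77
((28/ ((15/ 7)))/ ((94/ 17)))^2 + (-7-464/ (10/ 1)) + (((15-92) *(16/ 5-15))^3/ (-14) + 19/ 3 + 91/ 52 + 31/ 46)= -12249730779336491/ 228631500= -53578491.06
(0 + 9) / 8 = 9 / 8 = 1.12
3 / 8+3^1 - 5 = -13 / 8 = -1.62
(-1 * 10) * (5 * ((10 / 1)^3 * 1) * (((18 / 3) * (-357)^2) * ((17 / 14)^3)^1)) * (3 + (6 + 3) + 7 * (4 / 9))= -7241270700000 / 7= -1034467242857.14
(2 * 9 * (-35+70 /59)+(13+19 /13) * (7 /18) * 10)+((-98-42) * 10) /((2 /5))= -27973750 /6903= -4052.40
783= 783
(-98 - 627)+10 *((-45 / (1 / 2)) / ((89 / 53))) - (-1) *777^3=41749559312 / 89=469096172.04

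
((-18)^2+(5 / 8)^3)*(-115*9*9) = -1546411095 / 512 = -3020334.17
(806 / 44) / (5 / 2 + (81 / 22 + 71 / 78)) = 15717 / 6085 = 2.58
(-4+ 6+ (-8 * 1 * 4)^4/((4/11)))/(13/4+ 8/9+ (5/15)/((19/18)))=1972372824/3047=647316.32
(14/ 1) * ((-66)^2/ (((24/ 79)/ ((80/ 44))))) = 364980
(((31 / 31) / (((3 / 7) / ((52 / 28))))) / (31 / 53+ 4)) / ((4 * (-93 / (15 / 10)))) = -689 / 180792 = -0.00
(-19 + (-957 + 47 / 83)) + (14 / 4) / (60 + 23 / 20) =-99009493 / 101509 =-975.38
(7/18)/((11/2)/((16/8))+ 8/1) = 14/387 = 0.04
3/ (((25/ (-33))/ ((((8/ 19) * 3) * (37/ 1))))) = -87912/ 475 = -185.08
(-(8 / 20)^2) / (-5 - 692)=0.00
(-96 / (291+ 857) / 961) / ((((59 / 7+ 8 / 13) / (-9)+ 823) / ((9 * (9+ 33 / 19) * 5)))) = -12888720 / 251990395733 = -0.00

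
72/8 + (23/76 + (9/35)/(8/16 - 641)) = 10565659/1135820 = 9.30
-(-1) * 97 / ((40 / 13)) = 1261 / 40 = 31.52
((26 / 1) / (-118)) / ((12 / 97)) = -1261 / 708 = -1.78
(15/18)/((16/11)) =55/96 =0.57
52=52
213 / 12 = 71 / 4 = 17.75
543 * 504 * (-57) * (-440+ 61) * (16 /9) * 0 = 0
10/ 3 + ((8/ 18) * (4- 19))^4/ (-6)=-79190/ 243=-325.88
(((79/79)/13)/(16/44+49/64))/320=11/51675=0.00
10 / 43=0.23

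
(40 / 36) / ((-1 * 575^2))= -2 / 595125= -0.00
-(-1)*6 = 6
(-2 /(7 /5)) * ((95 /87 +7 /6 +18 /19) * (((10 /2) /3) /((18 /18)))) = -88325 /11571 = -7.63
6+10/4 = 17/2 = 8.50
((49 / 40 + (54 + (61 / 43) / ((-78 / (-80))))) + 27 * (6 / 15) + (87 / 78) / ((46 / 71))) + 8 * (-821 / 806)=2920029431 / 47828040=61.05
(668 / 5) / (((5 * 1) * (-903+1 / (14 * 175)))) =-65464 / 2212349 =-0.03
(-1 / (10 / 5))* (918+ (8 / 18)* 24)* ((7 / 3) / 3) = -9751 / 27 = -361.15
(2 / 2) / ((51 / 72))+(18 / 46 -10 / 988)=346315 / 193154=1.79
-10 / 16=-5 / 8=-0.62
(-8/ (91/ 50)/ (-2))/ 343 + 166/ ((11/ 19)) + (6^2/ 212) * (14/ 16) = 41763583457/ 145577432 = 286.88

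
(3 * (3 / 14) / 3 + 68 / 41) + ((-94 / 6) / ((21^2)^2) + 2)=185280973 / 47842326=3.87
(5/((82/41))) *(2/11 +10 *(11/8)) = 3065/88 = 34.83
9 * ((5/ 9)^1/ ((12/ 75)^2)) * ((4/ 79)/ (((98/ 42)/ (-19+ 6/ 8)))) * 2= -684375/ 4424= -154.70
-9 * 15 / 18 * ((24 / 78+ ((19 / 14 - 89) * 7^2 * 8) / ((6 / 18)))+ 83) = 20082015 / 26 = 772385.19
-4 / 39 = -0.10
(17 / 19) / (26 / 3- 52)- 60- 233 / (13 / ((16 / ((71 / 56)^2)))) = -2968624811 / 12451270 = -238.42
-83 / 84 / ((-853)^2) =-83 / 61119156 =-0.00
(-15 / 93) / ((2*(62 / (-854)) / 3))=6405 / 1922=3.33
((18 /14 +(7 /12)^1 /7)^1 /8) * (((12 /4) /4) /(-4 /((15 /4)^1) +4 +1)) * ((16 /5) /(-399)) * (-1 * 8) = 115 /54929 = 0.00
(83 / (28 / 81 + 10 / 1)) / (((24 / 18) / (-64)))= -161352 / 419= -385.09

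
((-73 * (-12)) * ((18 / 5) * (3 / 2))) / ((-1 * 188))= -5913 / 235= -25.16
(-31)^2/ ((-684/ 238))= -114359/ 342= -334.38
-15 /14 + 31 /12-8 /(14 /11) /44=115 /84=1.37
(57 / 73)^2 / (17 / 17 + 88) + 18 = 8540307 / 474281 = 18.01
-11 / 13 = -0.85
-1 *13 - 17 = -30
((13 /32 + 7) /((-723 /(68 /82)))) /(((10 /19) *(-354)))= 25517 /559659840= 0.00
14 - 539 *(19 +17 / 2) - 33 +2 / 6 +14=-88963 / 6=-14827.17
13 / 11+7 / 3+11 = 479 / 33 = 14.52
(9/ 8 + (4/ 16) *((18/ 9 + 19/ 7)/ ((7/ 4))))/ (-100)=-141/ 7840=-0.02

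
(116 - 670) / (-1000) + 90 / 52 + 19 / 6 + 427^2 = 3555521803 / 19500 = 182334.45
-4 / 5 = -0.80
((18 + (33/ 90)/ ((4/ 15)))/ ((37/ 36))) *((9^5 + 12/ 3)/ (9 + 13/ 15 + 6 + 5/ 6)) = 411894675/ 6179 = 66660.41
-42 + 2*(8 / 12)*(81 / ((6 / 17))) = 264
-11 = -11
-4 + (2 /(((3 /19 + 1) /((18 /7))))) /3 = -194 /77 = -2.52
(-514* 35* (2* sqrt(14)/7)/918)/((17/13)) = -33410* sqrt(14)/7803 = -16.02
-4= -4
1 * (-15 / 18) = -5 / 6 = -0.83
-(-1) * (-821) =-821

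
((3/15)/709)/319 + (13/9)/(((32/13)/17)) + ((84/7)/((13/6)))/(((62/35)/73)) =31265945876509/131251554720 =238.21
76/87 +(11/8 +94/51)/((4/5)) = 77243/15776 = 4.90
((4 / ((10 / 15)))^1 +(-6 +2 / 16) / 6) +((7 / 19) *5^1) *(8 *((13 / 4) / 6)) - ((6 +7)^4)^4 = -202286649191686667711 / 304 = -665416609183179828.00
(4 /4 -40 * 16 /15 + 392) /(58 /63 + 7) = 22071 /499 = 44.23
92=92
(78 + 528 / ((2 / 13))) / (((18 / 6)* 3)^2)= 130 / 3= 43.33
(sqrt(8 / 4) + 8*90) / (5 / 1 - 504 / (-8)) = sqrt(2) / 68 + 180 / 17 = 10.61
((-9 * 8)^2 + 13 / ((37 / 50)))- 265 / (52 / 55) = 9468541 / 1924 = 4921.28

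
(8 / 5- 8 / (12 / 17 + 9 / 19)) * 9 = -29616 / 635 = -46.64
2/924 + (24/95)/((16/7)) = 2473/21945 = 0.11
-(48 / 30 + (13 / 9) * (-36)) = 252 / 5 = 50.40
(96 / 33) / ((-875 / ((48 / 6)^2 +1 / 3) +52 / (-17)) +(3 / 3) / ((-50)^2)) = -262480000 / 1503141409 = -0.17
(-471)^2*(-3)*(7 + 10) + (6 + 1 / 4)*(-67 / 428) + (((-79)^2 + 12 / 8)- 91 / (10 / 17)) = -96794803767 / 8560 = -11307804.18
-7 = -7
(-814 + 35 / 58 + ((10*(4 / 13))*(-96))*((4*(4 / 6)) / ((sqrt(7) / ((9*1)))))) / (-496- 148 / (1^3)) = 47177 / 37352 + 23040*sqrt(7) / 14651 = 5.42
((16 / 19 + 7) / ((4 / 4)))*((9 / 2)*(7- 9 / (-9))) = 5364 / 19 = 282.32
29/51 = 0.57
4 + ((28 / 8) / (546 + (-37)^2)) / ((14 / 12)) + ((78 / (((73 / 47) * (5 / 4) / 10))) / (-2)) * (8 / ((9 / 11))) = -822047563 / 419385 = -1960.13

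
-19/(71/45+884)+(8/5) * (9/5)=2847897/996275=2.86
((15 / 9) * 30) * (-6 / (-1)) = 300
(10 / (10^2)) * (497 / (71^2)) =7 / 710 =0.01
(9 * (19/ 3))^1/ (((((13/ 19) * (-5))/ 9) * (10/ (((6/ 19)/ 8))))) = -1539/ 2600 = -0.59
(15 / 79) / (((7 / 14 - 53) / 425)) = -850 / 553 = -1.54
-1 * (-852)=852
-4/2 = -2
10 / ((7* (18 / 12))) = 20 / 21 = 0.95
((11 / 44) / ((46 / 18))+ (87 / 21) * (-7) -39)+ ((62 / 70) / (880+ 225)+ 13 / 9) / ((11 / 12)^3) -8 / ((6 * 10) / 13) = -962688165077 / 14207493300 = -67.76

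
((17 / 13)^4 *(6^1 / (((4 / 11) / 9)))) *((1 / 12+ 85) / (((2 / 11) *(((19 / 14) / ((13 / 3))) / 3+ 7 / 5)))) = 135080.87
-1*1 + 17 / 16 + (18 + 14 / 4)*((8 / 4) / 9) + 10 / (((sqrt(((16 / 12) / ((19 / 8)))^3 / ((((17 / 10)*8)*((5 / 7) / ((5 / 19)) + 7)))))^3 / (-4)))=697 / 144 - 51861632913*sqrt(3990) / 4014080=-816101.24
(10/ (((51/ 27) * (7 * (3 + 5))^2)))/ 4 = 45/ 106624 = 0.00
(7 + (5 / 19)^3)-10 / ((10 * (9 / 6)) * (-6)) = 440101 / 61731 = 7.13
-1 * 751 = -751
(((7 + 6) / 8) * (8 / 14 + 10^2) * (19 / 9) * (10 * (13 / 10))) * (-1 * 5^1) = -1412840 / 63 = -22426.03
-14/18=-7/9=-0.78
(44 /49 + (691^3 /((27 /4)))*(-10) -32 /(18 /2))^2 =238924531620559244.75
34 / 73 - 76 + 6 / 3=-5368 / 73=-73.53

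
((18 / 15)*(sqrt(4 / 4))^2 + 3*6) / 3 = 32 / 5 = 6.40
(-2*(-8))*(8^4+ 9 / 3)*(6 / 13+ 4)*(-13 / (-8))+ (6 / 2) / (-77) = 36612265 / 77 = 475483.96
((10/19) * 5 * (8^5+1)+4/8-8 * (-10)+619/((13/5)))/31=42757077/15314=2792.03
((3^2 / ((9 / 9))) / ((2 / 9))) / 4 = 81 / 8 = 10.12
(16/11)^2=256/121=2.12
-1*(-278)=278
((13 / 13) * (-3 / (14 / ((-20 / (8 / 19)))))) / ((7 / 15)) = 4275 / 196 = 21.81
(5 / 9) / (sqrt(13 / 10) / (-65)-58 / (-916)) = 2622050 * sqrt(130) / 11355687 + 107916250 / 11355687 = 12.14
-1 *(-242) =242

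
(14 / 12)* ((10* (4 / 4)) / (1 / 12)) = 140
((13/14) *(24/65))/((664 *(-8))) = -3/46480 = -0.00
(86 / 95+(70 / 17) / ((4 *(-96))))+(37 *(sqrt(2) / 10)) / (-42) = 277379 / 310080 - 37 *sqrt(2) / 420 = 0.77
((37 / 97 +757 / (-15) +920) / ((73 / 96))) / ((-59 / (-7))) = 283522624 / 2088895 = 135.73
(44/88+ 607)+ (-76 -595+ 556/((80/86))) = 2671/5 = 534.20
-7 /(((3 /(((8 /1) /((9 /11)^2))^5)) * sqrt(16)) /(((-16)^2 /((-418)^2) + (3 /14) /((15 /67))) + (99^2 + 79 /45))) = -236878252991489899311104 /169928437782735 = -1393988293.44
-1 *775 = -775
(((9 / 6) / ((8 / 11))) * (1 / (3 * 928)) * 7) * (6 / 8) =231 / 59392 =0.00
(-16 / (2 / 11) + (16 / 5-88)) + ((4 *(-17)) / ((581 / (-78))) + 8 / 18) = -4267556 / 26145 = -163.23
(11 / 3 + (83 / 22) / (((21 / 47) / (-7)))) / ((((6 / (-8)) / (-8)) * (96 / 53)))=-193927 / 594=-326.48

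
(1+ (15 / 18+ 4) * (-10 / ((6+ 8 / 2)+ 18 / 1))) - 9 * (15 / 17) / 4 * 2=-4.70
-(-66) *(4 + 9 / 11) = 318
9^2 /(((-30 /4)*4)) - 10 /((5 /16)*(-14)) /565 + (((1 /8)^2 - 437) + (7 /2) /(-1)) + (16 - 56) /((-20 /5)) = -21929321 /50624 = -433.18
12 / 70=6 / 35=0.17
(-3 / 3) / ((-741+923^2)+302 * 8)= -1 / 853604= -0.00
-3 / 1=-3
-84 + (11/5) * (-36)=-816/5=-163.20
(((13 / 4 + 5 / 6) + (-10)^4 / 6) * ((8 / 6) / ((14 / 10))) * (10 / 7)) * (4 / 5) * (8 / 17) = 2138560 / 2499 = 855.77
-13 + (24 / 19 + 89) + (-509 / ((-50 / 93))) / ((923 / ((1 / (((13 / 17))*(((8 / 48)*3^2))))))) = 445459917 / 5699525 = 78.16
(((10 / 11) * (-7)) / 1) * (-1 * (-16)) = -1120 / 11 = -101.82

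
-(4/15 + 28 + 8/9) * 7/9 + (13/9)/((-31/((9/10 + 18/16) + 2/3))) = -2290229/100440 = -22.80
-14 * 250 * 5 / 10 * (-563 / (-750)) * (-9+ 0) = 11823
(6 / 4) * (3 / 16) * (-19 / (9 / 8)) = -4.75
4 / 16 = 1 / 4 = 0.25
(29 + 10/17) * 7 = 3521/17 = 207.12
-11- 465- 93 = -569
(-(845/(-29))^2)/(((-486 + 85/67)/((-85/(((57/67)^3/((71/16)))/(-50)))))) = 2170850479454271875/40465643874408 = 53646.75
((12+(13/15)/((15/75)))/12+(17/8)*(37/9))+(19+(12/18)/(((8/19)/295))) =35725/72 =496.18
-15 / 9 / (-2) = 5 / 6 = 0.83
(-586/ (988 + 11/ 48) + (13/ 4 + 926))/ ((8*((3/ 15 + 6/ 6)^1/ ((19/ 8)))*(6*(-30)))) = -1115954759/ 874321920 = -1.28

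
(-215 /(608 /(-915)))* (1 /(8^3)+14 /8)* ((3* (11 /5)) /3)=388217115 /311296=1247.10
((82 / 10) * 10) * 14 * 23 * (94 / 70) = 177284 / 5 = 35456.80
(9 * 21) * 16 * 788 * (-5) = -11914560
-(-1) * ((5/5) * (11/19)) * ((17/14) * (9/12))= 561/1064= 0.53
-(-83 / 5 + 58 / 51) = 3943 / 255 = 15.46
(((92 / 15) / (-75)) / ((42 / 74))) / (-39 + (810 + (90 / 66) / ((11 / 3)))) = -102971 / 551265750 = -0.00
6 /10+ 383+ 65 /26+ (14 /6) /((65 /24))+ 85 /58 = 146437 /377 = 388.43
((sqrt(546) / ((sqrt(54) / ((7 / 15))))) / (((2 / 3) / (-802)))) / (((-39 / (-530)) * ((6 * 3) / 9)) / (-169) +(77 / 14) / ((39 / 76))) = -276289 * sqrt(91) / 15823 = -166.57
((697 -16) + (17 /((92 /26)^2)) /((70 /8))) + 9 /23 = 12618833 /18515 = 681.55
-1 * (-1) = 1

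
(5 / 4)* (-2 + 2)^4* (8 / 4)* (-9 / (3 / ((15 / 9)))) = 0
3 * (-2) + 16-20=-10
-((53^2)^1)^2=-7890481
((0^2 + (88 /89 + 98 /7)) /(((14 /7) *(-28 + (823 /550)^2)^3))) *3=-18462987296875000000 /14038728500707175922093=-0.00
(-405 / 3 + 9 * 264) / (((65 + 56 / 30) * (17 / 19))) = 638685 / 17051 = 37.46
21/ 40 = 0.52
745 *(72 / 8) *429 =2876445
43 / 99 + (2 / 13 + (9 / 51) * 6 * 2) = 59201 / 21879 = 2.71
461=461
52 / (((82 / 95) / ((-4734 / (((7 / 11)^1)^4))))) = -171196920180 / 98441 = -1739081.48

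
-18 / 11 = -1.64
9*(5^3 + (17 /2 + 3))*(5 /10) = 2457 /4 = 614.25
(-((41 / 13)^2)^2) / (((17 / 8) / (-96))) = 2170184448 / 485537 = 4469.66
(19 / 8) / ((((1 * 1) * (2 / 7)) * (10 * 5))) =133 / 800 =0.17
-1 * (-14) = 14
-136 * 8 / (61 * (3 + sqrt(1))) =-272 / 61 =-4.46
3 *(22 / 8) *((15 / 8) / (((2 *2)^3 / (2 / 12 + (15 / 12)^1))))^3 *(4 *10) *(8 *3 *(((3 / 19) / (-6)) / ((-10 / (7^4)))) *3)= 437930695125 / 40802189312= 10.73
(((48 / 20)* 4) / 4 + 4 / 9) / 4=32 / 45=0.71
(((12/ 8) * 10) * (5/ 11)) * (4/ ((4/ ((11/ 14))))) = 75/ 14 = 5.36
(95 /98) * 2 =95 /49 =1.94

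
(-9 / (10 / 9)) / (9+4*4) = -81 / 250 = -0.32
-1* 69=-69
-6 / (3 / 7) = -14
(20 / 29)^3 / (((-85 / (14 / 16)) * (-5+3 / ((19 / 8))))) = 26600 / 29437523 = 0.00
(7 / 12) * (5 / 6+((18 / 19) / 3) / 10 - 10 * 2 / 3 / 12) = 3703 / 20520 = 0.18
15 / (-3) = -5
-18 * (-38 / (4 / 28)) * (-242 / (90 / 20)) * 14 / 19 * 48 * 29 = -264101376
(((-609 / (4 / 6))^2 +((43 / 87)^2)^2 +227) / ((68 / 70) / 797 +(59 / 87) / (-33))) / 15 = -2878584.73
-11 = -11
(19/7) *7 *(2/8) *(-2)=-19/2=-9.50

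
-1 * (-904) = 904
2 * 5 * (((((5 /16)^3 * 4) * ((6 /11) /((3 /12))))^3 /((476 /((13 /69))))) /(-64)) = -1142578125 /977896139128832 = -0.00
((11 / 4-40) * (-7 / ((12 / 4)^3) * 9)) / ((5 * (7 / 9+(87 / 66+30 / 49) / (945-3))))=264785367 / 11878435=22.29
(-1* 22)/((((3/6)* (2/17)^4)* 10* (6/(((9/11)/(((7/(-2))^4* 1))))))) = -250563/12005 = -20.87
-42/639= -14/213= -0.07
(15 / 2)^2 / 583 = 225 / 2332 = 0.10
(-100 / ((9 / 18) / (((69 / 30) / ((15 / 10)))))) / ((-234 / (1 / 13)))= 460 / 4563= 0.10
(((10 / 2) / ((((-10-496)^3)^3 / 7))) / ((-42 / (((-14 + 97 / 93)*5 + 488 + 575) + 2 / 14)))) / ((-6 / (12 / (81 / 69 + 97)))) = -3249655 / 416920256628502362433614056448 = -0.00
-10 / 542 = -5 / 271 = -0.02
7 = 7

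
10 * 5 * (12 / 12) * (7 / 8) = 175 / 4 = 43.75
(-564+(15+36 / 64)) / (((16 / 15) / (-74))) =4870125 / 128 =38047.85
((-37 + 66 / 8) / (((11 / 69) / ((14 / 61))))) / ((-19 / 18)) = 499905 / 12749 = 39.21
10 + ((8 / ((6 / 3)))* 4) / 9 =106 / 9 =11.78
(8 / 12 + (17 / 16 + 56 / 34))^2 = 7590025 / 665856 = 11.40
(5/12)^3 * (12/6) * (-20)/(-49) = 625/10584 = 0.06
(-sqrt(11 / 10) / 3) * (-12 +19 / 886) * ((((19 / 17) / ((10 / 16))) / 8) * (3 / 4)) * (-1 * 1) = -201647 * sqrt(110) / 3012400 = -0.70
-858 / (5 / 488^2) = -204327552 / 5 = -40865510.40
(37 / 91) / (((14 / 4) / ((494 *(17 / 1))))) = 47804 / 49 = 975.59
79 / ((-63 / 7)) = -79 / 9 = -8.78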